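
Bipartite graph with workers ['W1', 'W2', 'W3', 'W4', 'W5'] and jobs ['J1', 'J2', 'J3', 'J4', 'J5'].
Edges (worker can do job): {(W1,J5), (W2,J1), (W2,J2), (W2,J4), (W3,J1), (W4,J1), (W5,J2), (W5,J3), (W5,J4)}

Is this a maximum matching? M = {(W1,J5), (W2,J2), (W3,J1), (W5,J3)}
Yes, size 4 is maximum

Proposed matching has size 4.
Maximum matching size for this graph: 4.

This is a maximum matching.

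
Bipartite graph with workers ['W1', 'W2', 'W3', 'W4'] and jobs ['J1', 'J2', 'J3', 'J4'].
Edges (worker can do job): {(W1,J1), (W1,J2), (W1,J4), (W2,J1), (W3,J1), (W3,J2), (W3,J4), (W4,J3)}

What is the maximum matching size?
Maximum matching size = 4

Maximum matching: {(W1,J2), (W2,J1), (W3,J4), (W4,J3)}
Size: 4

This assigns 4 workers to 4 distinct jobs.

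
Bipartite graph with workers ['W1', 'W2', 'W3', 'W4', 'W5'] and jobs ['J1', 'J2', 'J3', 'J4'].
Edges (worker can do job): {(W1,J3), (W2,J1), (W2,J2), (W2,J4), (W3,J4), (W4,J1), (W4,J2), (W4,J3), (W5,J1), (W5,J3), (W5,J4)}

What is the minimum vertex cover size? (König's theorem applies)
Minimum vertex cover size = 4

By König's theorem: in bipartite graphs,
min vertex cover = max matching = 4

Maximum matching has size 4, so minimum vertex cover also has size 4.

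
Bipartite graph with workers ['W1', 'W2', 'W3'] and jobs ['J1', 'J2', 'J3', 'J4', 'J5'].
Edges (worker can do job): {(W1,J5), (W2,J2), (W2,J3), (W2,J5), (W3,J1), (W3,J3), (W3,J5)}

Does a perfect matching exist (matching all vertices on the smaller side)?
Yes, perfect matching exists (size 3)

Perfect matching: {(W1,J5), (W2,J3), (W3,J1)}
All 3 vertices on the smaller side are matched.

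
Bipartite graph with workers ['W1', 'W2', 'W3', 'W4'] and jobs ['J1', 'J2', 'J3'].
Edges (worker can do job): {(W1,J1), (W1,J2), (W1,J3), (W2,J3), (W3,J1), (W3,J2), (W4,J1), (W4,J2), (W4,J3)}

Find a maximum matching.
Matching: {(W1,J3), (W3,J2), (W4,J1)}

Maximum matching (size 3):
  W1 → J3
  W3 → J2
  W4 → J1

Each worker is assigned to at most one job, and each job to at most one worker.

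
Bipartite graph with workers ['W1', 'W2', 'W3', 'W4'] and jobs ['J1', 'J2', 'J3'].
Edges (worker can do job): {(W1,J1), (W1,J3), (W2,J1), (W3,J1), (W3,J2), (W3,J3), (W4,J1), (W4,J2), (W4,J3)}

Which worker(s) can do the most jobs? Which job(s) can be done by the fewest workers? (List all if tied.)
Most versatile: W3, W4 (3 jobs); Least covered: J2 (2 workers)

Worker degrees (jobs they can do): W1:2, W2:1, W3:3, W4:3
Job degrees (workers who can do it): J1:4, J2:2, J3:3

Maximum worker degree is 3, achieved by: W3, W4
Minimum job degree is 2, achieved by: J2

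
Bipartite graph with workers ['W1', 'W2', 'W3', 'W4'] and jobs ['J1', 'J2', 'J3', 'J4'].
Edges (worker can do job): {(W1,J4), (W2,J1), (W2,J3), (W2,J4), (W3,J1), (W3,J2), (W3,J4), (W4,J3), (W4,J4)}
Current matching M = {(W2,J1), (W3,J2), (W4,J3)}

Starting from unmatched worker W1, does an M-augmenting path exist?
Yes: W1 → J4

An M-augmenting path alternates non-matching / matching edges, starting and ending at unmatched vertices.
Path: W1 → J4
(J4 is unmatched in M, so the path is augmenting.)
Flipping edges along this path would increase |M| from 3 to 4.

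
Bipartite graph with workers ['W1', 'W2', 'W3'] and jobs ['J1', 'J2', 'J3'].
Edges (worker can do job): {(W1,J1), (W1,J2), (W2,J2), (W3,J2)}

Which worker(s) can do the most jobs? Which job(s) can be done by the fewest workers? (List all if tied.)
Most versatile: W1 (2 jobs); Least covered: J3 (0 workers)

Worker degrees (jobs they can do): W1:2, W2:1, W3:1
Job degrees (workers who can do it): J1:1, J2:3, J3:0

Maximum worker degree is 2, achieved by: W1
Minimum job degree is 0, achieved by: J3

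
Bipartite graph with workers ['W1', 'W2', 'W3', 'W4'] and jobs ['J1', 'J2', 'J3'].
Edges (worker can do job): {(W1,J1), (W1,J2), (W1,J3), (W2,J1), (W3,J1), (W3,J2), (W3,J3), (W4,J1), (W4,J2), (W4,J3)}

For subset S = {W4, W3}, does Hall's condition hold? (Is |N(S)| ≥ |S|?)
Yes: |N(S)| = 3, |S| = 2

Subset S = {W4, W3}
Neighbors N(S) = {J1, J2, J3}

|N(S)| = 3, |S| = 2
Hall's condition: |N(S)| ≥ |S| is satisfied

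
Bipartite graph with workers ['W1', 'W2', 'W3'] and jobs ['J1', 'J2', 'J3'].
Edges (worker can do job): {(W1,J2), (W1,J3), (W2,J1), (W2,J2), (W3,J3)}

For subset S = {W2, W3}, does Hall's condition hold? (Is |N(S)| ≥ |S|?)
Yes: |N(S)| = 3, |S| = 2

Subset S = {W2, W3}
Neighbors N(S) = {J1, J2, J3}

|N(S)| = 3, |S| = 2
Hall's condition: |N(S)| ≥ |S| is satisfied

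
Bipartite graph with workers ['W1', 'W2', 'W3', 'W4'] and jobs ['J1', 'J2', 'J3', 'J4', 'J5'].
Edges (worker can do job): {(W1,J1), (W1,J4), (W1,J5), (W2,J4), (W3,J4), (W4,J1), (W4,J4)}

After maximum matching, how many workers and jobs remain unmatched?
Unmatched: 1 workers, 2 jobs

Maximum matching size: 3
Workers: 4 total, 3 matched, 1 unmatched
Jobs: 5 total, 3 matched, 2 unmatched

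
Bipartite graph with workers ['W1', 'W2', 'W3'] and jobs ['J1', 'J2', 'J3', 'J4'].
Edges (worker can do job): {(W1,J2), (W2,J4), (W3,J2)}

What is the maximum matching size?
Maximum matching size = 2

Maximum matching: {(W2,J4), (W3,J2)}
Size: 2

This assigns 2 workers to 2 distinct jobs.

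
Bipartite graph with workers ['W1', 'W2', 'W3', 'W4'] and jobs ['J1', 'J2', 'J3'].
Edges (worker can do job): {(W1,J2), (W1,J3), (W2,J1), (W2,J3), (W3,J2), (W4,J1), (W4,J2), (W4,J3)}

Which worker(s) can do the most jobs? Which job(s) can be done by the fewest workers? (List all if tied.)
Most versatile: W4 (3 jobs); Least covered: J1 (2 workers)

Worker degrees (jobs they can do): W1:2, W2:2, W3:1, W4:3
Job degrees (workers who can do it): J1:2, J2:3, J3:3

Maximum worker degree is 3, achieved by: W4
Minimum job degree is 2, achieved by: J1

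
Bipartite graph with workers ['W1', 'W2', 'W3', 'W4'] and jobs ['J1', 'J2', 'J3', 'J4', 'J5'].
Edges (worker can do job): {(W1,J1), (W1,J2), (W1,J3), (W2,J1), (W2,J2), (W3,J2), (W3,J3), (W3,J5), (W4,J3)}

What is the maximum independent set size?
Maximum independent set = 5

By König's theorem:
- Min vertex cover = Max matching = 4
- Max independent set = Total vertices - Min vertex cover
- Max independent set = 9 - 4 = 5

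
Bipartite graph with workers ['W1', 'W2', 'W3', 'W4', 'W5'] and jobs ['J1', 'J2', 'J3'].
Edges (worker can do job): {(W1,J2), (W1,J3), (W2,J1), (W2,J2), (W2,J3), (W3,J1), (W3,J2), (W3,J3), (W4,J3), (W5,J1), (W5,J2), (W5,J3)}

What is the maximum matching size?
Maximum matching size = 3

Maximum matching: {(W3,J1), (W4,J3), (W5,J2)}
Size: 3

This assigns 3 workers to 3 distinct jobs.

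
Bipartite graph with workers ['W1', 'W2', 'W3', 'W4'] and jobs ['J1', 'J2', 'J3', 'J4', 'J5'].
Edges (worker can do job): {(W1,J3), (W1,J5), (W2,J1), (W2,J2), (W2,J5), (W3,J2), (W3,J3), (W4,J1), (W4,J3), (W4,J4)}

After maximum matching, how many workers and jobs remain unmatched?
Unmatched: 0 workers, 1 jobs

Maximum matching size: 4
Workers: 4 total, 4 matched, 0 unmatched
Jobs: 5 total, 4 matched, 1 unmatched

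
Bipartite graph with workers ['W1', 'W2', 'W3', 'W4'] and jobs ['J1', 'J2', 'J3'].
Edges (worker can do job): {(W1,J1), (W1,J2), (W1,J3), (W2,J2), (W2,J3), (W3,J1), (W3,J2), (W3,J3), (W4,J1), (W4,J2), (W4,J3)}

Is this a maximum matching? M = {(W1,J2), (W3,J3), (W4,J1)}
Yes, size 3 is maximum

Proposed matching has size 3.
Maximum matching size for this graph: 3.

This is a maximum matching.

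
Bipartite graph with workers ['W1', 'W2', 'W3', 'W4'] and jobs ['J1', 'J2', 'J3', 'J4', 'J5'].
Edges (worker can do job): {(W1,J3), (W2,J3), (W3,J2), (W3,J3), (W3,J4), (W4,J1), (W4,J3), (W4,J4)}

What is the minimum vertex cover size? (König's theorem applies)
Minimum vertex cover size = 3

By König's theorem: in bipartite graphs,
min vertex cover = max matching = 3

Maximum matching has size 3, so minimum vertex cover also has size 3.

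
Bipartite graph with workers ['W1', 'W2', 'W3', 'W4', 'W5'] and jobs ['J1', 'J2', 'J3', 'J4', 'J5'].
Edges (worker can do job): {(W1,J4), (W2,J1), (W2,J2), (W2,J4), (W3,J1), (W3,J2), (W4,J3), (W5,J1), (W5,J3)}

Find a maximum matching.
Matching: {(W1,J4), (W2,J2), (W3,J1), (W5,J3)}

Maximum matching (size 4):
  W1 → J4
  W2 → J2
  W3 → J1
  W5 → J3

Each worker is assigned to at most one job, and each job to at most one worker.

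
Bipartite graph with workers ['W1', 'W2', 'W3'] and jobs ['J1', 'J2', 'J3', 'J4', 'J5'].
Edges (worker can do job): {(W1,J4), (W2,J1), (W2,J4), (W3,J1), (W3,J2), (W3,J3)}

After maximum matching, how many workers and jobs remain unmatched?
Unmatched: 0 workers, 2 jobs

Maximum matching size: 3
Workers: 3 total, 3 matched, 0 unmatched
Jobs: 5 total, 3 matched, 2 unmatched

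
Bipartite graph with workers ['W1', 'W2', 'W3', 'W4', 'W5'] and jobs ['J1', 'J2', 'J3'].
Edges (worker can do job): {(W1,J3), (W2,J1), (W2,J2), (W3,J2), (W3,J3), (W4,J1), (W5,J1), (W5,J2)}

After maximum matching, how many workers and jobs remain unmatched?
Unmatched: 2 workers, 0 jobs

Maximum matching size: 3
Workers: 5 total, 3 matched, 2 unmatched
Jobs: 3 total, 3 matched, 0 unmatched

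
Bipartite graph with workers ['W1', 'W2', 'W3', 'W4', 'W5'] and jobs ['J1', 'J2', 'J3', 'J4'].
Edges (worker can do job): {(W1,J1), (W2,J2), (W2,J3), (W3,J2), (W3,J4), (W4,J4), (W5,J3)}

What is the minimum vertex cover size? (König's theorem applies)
Minimum vertex cover size = 4

By König's theorem: in bipartite graphs,
min vertex cover = max matching = 4

Maximum matching has size 4, so minimum vertex cover also has size 4.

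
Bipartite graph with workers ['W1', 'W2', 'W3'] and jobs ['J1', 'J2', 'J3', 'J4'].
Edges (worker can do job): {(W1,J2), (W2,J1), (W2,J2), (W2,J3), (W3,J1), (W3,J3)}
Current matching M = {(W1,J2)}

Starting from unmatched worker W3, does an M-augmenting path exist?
Yes: W3 → J3

An M-augmenting path alternates non-matching / matching edges, starting and ending at unmatched vertices.
Path: W3 → J3
(J3 is unmatched in M, so the path is augmenting.)
Flipping edges along this path would increase |M| from 1 to 2.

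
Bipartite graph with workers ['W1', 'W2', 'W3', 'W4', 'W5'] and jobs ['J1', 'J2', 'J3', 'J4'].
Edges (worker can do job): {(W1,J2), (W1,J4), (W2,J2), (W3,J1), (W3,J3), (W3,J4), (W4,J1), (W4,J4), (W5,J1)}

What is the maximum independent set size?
Maximum independent set = 5

By König's theorem:
- Min vertex cover = Max matching = 4
- Max independent set = Total vertices - Min vertex cover
- Max independent set = 9 - 4 = 5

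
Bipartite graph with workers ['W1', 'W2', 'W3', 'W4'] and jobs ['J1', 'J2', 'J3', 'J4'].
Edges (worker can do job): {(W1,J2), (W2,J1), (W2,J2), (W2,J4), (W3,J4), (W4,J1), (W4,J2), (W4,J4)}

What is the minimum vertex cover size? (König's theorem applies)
Minimum vertex cover size = 3

By König's theorem: in bipartite graphs,
min vertex cover = max matching = 3

Maximum matching has size 3, so minimum vertex cover also has size 3.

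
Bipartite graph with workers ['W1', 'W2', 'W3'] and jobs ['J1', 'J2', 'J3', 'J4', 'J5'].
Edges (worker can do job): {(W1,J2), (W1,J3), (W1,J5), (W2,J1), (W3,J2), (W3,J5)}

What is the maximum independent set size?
Maximum independent set = 5

By König's theorem:
- Min vertex cover = Max matching = 3
- Max independent set = Total vertices - Min vertex cover
- Max independent set = 8 - 3 = 5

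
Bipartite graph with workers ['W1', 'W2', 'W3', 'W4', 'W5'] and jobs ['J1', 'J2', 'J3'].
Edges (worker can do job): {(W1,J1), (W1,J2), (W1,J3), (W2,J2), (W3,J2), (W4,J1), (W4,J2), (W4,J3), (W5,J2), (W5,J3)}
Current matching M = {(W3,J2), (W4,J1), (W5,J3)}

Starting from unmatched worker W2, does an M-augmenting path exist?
No augmenting path from W2

Alternating search from W2 reaches jobs: {J2}.
Every reachable job is already matched in M, and following those matched edges back to workers exposes no further unvisited jobs.
No M-augmenting path from W2 exists.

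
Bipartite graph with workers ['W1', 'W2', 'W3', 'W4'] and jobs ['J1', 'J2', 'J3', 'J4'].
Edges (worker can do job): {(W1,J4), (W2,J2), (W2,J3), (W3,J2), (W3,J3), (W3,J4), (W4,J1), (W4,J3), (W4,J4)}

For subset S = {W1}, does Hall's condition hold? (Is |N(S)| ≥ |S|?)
Yes: |N(S)| = 1, |S| = 1

Subset S = {W1}
Neighbors N(S) = {J4}

|N(S)| = 1, |S| = 1
Hall's condition: |N(S)| ≥ |S| is satisfied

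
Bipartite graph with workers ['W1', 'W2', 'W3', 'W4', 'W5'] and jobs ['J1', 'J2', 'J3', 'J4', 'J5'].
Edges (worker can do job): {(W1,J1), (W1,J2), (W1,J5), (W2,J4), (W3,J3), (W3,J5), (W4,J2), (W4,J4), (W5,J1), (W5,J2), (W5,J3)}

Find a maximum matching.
Matching: {(W1,J5), (W2,J4), (W3,J3), (W4,J2), (W5,J1)}

Maximum matching (size 5):
  W1 → J5
  W2 → J4
  W3 → J3
  W4 → J2
  W5 → J1

Each worker is assigned to at most one job, and each job to at most one worker.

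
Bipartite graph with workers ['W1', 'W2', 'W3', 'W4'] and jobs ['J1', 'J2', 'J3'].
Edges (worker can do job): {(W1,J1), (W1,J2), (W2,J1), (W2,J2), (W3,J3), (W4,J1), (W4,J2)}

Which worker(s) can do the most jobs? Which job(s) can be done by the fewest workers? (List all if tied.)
Most versatile: W1, W2, W4 (2 jobs); Least covered: J3 (1 workers)

Worker degrees (jobs they can do): W1:2, W2:2, W3:1, W4:2
Job degrees (workers who can do it): J1:3, J2:3, J3:1

Maximum worker degree is 2, achieved by: W1, W2, W4
Minimum job degree is 1, achieved by: J3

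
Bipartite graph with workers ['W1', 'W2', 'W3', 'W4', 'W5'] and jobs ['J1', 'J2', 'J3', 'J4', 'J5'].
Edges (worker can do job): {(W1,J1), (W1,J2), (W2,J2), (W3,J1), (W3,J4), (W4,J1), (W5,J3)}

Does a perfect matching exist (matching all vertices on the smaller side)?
No, maximum matching has size 4 < 5

Maximum matching has size 4, need 5 for perfect matching.
Unmatched workers: ['W2']
Unmatched jobs: ['J5']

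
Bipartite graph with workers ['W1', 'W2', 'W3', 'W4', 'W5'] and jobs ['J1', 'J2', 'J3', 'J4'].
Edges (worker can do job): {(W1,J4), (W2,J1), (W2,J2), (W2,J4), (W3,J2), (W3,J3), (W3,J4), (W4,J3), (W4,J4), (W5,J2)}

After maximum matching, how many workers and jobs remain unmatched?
Unmatched: 1 workers, 0 jobs

Maximum matching size: 4
Workers: 5 total, 4 matched, 1 unmatched
Jobs: 4 total, 4 matched, 0 unmatched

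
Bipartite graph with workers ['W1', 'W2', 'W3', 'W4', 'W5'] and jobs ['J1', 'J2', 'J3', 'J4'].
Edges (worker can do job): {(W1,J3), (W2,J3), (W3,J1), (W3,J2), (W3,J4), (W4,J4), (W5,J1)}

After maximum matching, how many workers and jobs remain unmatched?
Unmatched: 1 workers, 0 jobs

Maximum matching size: 4
Workers: 5 total, 4 matched, 1 unmatched
Jobs: 4 total, 4 matched, 0 unmatched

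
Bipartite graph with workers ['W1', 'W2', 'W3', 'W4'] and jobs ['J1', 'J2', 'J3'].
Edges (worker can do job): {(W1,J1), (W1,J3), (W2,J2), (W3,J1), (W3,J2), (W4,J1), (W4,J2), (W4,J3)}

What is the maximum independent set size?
Maximum independent set = 4

By König's theorem:
- Min vertex cover = Max matching = 3
- Max independent set = Total vertices - Min vertex cover
- Max independent set = 7 - 3 = 4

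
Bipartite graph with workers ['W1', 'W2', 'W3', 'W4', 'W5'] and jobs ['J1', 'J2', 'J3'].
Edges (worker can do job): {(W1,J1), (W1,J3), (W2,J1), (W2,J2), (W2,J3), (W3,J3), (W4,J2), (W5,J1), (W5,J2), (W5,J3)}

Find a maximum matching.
Matching: {(W3,J3), (W4,J2), (W5,J1)}

Maximum matching (size 3):
  W3 → J3
  W4 → J2
  W5 → J1

Each worker is assigned to at most one job, and each job to at most one worker.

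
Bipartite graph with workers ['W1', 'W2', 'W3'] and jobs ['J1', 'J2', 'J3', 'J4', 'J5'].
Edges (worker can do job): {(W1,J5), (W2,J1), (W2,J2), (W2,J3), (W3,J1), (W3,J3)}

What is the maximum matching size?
Maximum matching size = 3

Maximum matching: {(W1,J5), (W2,J2), (W3,J3)}
Size: 3

This assigns 3 workers to 3 distinct jobs.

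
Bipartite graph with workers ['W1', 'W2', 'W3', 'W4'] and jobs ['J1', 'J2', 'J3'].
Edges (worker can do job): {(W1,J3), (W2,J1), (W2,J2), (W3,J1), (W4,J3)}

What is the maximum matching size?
Maximum matching size = 3

Maximum matching: {(W2,J2), (W3,J1), (W4,J3)}
Size: 3

This assigns 3 workers to 3 distinct jobs.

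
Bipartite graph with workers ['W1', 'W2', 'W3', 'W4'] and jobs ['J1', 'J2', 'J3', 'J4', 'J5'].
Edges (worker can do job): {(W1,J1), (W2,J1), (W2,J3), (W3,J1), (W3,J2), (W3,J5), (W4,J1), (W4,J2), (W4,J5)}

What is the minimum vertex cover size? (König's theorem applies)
Minimum vertex cover size = 4

By König's theorem: in bipartite graphs,
min vertex cover = max matching = 4

Maximum matching has size 4, so minimum vertex cover also has size 4.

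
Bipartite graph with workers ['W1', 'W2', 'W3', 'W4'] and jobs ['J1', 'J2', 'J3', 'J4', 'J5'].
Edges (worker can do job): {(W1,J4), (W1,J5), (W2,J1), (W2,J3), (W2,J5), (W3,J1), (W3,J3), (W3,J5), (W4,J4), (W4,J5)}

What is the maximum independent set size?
Maximum independent set = 5

By König's theorem:
- Min vertex cover = Max matching = 4
- Max independent set = Total vertices - Min vertex cover
- Max independent set = 9 - 4 = 5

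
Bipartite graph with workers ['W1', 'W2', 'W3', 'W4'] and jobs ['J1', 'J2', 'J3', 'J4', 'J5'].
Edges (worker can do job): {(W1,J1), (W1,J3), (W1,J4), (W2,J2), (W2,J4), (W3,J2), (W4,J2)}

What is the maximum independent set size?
Maximum independent set = 6

By König's theorem:
- Min vertex cover = Max matching = 3
- Max independent set = Total vertices - Min vertex cover
- Max independent set = 9 - 3 = 6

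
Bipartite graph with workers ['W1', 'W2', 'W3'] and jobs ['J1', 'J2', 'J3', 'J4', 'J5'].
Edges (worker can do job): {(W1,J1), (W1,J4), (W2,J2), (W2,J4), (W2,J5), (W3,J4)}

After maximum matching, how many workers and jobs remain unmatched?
Unmatched: 0 workers, 2 jobs

Maximum matching size: 3
Workers: 3 total, 3 matched, 0 unmatched
Jobs: 5 total, 3 matched, 2 unmatched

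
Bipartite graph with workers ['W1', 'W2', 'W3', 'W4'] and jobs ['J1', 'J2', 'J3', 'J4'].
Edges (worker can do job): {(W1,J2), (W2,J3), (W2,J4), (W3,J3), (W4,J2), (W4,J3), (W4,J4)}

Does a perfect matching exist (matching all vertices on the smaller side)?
No, maximum matching has size 3 < 4

Maximum matching has size 3, need 4 for perfect matching.
Unmatched workers: ['W1']
Unmatched jobs: ['J1']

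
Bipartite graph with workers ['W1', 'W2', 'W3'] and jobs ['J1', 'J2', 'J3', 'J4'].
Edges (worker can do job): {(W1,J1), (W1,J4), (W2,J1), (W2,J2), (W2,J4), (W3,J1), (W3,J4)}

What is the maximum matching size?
Maximum matching size = 3

Maximum matching: {(W1,J4), (W2,J2), (W3,J1)}
Size: 3

This assigns 3 workers to 3 distinct jobs.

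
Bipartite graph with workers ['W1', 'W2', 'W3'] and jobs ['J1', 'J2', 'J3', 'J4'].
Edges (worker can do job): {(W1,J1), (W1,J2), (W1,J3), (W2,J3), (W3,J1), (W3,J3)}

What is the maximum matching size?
Maximum matching size = 3

Maximum matching: {(W1,J2), (W2,J3), (W3,J1)}
Size: 3

This assigns 3 workers to 3 distinct jobs.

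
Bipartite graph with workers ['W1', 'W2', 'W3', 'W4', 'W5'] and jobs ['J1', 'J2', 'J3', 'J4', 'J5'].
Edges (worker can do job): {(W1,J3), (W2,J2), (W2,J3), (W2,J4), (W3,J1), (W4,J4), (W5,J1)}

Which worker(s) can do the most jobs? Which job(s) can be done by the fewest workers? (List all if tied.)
Most versatile: W2 (3 jobs); Least covered: J5 (0 workers)

Worker degrees (jobs they can do): W1:1, W2:3, W3:1, W4:1, W5:1
Job degrees (workers who can do it): J1:2, J2:1, J3:2, J4:2, J5:0

Maximum worker degree is 3, achieved by: W2
Minimum job degree is 0, achieved by: J5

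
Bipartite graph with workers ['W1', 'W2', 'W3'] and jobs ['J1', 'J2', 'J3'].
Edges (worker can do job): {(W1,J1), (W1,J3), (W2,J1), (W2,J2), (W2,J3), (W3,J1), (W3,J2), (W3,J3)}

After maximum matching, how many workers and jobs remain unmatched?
Unmatched: 0 workers, 0 jobs

Maximum matching size: 3
Workers: 3 total, 3 matched, 0 unmatched
Jobs: 3 total, 3 matched, 0 unmatched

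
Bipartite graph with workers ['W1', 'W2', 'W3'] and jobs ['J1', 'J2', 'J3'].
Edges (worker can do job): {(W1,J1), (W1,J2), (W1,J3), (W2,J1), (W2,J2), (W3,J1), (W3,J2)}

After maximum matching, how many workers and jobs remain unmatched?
Unmatched: 0 workers, 0 jobs

Maximum matching size: 3
Workers: 3 total, 3 matched, 0 unmatched
Jobs: 3 total, 3 matched, 0 unmatched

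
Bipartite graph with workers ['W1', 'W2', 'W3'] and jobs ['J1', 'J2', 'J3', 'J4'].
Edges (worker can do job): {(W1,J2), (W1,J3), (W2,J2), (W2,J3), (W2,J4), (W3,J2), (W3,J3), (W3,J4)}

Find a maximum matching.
Matching: {(W1,J3), (W2,J2), (W3,J4)}

Maximum matching (size 3):
  W1 → J3
  W2 → J2
  W3 → J4

Each worker is assigned to at most one job, and each job to at most one worker.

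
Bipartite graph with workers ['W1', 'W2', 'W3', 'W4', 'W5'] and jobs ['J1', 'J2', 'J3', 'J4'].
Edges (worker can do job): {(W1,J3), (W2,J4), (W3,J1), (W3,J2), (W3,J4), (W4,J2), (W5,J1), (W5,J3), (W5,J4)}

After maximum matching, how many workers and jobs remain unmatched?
Unmatched: 1 workers, 0 jobs

Maximum matching size: 4
Workers: 5 total, 4 matched, 1 unmatched
Jobs: 4 total, 4 matched, 0 unmatched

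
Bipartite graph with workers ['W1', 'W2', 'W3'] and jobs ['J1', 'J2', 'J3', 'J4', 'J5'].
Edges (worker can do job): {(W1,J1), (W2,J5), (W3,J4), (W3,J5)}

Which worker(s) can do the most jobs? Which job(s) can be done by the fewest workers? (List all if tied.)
Most versatile: W3 (2 jobs); Least covered: J2, J3 (0 workers)

Worker degrees (jobs they can do): W1:1, W2:1, W3:2
Job degrees (workers who can do it): J1:1, J2:0, J3:0, J4:1, J5:2

Maximum worker degree is 2, achieved by: W3
Minimum job degree is 0, achieved by: J2, J3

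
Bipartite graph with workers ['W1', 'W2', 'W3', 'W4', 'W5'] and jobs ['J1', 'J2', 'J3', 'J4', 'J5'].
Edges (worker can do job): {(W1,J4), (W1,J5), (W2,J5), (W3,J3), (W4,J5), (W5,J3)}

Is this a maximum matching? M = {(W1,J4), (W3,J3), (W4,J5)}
Yes, size 3 is maximum

Proposed matching has size 3.
Maximum matching size for this graph: 3.

This is a maximum matching.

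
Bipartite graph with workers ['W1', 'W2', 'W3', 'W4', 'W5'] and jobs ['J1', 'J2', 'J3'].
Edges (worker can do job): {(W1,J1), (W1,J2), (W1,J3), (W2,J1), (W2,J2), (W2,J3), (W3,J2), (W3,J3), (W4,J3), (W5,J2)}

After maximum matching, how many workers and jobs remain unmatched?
Unmatched: 2 workers, 0 jobs

Maximum matching size: 3
Workers: 5 total, 3 matched, 2 unmatched
Jobs: 3 total, 3 matched, 0 unmatched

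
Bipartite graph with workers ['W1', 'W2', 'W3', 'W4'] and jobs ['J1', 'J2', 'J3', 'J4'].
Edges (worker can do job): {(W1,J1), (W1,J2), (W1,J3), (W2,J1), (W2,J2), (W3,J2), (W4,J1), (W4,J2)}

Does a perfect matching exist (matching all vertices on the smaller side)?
No, maximum matching has size 3 < 4

Maximum matching has size 3, need 4 for perfect matching.
Unmatched workers: ['W2']
Unmatched jobs: ['J4']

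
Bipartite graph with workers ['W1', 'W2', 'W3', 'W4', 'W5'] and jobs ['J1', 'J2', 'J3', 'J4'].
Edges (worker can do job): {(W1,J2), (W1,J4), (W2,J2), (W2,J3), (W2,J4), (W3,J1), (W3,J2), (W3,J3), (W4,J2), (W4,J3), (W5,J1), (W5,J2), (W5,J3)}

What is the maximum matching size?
Maximum matching size = 4

Maximum matching: {(W1,J4), (W3,J2), (W4,J3), (W5,J1)}
Size: 4

This assigns 4 workers to 4 distinct jobs.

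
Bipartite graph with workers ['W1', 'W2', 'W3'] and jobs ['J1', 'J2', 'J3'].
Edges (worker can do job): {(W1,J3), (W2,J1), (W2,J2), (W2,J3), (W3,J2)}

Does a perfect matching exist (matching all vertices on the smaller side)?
Yes, perfect matching exists (size 3)

Perfect matching: {(W1,J3), (W2,J1), (W3,J2)}
All 3 vertices on the smaller side are matched.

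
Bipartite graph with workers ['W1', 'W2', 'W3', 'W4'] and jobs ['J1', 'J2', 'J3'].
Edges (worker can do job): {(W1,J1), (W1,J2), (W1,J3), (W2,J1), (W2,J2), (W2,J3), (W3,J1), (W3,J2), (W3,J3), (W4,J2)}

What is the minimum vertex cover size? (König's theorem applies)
Minimum vertex cover size = 3

By König's theorem: in bipartite graphs,
min vertex cover = max matching = 3

Maximum matching has size 3, so minimum vertex cover also has size 3.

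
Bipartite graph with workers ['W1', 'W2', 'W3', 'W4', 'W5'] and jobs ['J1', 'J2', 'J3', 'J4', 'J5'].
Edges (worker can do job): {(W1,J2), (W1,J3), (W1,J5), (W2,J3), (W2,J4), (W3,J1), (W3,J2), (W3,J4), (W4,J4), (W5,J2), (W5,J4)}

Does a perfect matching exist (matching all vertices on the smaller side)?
Yes, perfect matching exists (size 5)

Perfect matching: {(W1,J5), (W2,J3), (W3,J1), (W4,J4), (W5,J2)}
All 5 vertices on the smaller side are matched.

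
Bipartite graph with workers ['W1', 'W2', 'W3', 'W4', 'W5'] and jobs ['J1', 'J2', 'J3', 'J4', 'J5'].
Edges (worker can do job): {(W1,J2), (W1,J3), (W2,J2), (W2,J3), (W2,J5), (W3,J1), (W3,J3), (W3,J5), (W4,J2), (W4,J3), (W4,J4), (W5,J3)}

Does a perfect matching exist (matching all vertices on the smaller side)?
Yes, perfect matching exists (size 5)

Perfect matching: {(W1,J2), (W2,J5), (W3,J1), (W4,J4), (W5,J3)}
All 5 vertices on the smaller side are matched.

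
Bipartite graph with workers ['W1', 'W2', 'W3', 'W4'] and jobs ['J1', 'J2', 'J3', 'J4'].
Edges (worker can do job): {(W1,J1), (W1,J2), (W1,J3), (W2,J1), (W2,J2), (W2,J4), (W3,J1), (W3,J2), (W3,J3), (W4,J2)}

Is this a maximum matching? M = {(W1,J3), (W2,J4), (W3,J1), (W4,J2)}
Yes, size 4 is maximum

Proposed matching has size 4.
Maximum matching size for this graph: 4.

This is a maximum matching.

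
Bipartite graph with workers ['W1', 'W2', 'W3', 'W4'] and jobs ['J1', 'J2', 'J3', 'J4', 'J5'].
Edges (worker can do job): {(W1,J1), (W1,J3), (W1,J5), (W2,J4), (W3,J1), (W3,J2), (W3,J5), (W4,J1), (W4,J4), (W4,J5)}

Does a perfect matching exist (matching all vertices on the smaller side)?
Yes, perfect matching exists (size 4)

Perfect matching: {(W1,J3), (W2,J4), (W3,J1), (W4,J5)}
All 4 vertices on the smaller side are matched.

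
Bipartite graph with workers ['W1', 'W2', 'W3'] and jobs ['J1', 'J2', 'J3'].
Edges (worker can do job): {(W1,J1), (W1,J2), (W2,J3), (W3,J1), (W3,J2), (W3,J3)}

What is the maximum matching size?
Maximum matching size = 3

Maximum matching: {(W1,J1), (W2,J3), (W3,J2)}
Size: 3

This assigns 3 workers to 3 distinct jobs.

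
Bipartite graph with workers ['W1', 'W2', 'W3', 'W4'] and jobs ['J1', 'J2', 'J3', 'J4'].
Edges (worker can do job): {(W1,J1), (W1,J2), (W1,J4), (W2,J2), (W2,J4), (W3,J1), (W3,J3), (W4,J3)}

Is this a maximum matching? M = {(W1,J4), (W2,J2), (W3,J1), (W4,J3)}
Yes, size 4 is maximum

Proposed matching has size 4.
Maximum matching size for this graph: 4.

This is a maximum matching.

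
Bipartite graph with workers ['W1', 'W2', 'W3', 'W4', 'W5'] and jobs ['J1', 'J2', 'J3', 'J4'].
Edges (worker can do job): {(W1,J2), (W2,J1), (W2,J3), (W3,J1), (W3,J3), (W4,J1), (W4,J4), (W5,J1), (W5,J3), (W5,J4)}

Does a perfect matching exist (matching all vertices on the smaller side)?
Yes, perfect matching exists (size 4)

Perfect matching: {(W1,J2), (W3,J1), (W4,J4), (W5,J3)}
All 4 vertices on the smaller side are matched.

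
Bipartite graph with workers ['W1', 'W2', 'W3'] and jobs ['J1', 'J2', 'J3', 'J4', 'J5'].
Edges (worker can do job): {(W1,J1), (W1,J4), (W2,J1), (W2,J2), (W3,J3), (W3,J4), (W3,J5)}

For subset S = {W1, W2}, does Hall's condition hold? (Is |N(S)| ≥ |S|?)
Yes: |N(S)| = 3, |S| = 2

Subset S = {W1, W2}
Neighbors N(S) = {J1, J2, J4}

|N(S)| = 3, |S| = 2
Hall's condition: |N(S)| ≥ |S| is satisfied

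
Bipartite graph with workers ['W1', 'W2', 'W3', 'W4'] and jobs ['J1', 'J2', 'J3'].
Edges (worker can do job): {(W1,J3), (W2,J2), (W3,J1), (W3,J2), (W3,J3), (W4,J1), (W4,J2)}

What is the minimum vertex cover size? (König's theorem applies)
Minimum vertex cover size = 3

By König's theorem: in bipartite graphs,
min vertex cover = max matching = 3

Maximum matching has size 3, so minimum vertex cover also has size 3.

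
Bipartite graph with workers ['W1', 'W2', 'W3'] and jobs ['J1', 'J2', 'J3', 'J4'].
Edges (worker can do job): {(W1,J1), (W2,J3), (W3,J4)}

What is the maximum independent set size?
Maximum independent set = 4

By König's theorem:
- Min vertex cover = Max matching = 3
- Max independent set = Total vertices - Min vertex cover
- Max independent set = 7 - 3 = 4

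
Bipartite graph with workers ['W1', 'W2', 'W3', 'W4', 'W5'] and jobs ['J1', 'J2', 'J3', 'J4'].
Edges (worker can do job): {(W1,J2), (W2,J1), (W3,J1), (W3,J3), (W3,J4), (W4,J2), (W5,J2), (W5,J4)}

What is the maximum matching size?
Maximum matching size = 4

Maximum matching: {(W2,J1), (W3,J3), (W4,J2), (W5,J4)}
Size: 4

This assigns 4 workers to 4 distinct jobs.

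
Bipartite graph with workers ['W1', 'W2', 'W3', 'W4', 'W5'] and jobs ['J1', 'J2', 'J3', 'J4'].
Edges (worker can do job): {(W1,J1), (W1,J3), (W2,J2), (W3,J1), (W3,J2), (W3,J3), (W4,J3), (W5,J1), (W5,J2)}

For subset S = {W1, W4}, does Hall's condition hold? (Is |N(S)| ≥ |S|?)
Yes: |N(S)| = 2, |S| = 2

Subset S = {W1, W4}
Neighbors N(S) = {J1, J3}

|N(S)| = 2, |S| = 2
Hall's condition: |N(S)| ≥ |S| is satisfied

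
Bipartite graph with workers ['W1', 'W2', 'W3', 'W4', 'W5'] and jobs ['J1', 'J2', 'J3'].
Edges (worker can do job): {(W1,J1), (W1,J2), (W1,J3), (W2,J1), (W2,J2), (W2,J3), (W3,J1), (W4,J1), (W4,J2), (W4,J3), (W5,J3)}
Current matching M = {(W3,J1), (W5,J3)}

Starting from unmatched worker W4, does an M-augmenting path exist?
Yes: W4 → J2

An M-augmenting path alternates non-matching / matching edges, starting and ending at unmatched vertices.
Path: W4 → J2
(J2 is unmatched in M, so the path is augmenting.)
Flipping edges along this path would increase |M| from 2 to 3.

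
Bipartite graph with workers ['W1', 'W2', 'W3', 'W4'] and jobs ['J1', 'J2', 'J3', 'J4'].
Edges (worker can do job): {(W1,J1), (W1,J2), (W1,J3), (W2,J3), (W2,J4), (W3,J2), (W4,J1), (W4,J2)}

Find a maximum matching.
Matching: {(W1,J3), (W2,J4), (W3,J2), (W4,J1)}

Maximum matching (size 4):
  W1 → J3
  W2 → J4
  W3 → J2
  W4 → J1

Each worker is assigned to at most one job, and each job to at most one worker.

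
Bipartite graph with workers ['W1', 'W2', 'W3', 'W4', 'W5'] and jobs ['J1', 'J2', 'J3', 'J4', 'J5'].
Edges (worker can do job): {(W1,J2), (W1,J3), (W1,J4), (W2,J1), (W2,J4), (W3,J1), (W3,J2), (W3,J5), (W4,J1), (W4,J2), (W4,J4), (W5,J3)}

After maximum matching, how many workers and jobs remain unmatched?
Unmatched: 0 workers, 0 jobs

Maximum matching size: 5
Workers: 5 total, 5 matched, 0 unmatched
Jobs: 5 total, 5 matched, 0 unmatched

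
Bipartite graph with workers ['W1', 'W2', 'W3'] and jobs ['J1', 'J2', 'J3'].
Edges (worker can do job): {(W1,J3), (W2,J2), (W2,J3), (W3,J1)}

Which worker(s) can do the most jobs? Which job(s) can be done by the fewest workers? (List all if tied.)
Most versatile: W2 (2 jobs); Least covered: J1, J2 (1 workers)

Worker degrees (jobs they can do): W1:1, W2:2, W3:1
Job degrees (workers who can do it): J1:1, J2:1, J3:2

Maximum worker degree is 2, achieved by: W2
Minimum job degree is 1, achieved by: J1, J2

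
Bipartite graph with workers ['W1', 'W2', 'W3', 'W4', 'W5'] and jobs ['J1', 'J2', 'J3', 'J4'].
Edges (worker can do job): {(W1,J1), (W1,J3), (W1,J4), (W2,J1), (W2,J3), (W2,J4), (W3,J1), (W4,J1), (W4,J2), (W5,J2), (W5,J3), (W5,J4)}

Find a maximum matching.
Matching: {(W1,J3), (W3,J1), (W4,J2), (W5,J4)}

Maximum matching (size 4):
  W1 → J3
  W3 → J1
  W4 → J2
  W5 → J4

Each worker is assigned to at most one job, and each job to at most one worker.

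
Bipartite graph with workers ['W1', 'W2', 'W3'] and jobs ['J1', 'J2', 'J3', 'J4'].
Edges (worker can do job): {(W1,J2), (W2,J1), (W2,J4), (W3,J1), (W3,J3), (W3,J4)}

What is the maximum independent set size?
Maximum independent set = 4

By König's theorem:
- Min vertex cover = Max matching = 3
- Max independent set = Total vertices - Min vertex cover
- Max independent set = 7 - 3 = 4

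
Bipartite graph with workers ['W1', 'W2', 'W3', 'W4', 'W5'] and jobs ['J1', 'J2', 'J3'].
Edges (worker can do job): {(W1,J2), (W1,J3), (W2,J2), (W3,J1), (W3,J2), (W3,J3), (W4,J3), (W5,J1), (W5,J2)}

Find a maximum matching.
Matching: {(W3,J1), (W4,J3), (W5,J2)}

Maximum matching (size 3):
  W3 → J1
  W4 → J3
  W5 → J2

Each worker is assigned to at most one job, and each job to at most one worker.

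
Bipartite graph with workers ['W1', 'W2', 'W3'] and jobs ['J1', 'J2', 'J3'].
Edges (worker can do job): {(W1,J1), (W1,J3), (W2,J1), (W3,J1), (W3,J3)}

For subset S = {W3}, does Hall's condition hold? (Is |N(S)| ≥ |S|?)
Yes: |N(S)| = 2, |S| = 1

Subset S = {W3}
Neighbors N(S) = {J1, J3}

|N(S)| = 2, |S| = 1
Hall's condition: |N(S)| ≥ |S| is satisfied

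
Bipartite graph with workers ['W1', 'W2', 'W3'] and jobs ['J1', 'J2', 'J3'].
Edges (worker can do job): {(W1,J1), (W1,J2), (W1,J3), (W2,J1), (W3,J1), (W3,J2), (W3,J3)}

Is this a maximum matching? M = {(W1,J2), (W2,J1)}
No, size 2 is not maximum

Proposed matching has size 2.
Maximum matching size for this graph: 3.

This is NOT maximum - can be improved to size 3.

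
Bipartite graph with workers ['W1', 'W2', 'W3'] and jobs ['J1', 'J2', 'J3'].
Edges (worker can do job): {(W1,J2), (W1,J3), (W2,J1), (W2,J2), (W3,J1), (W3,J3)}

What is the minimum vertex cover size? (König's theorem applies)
Minimum vertex cover size = 3

By König's theorem: in bipartite graphs,
min vertex cover = max matching = 3

Maximum matching has size 3, so minimum vertex cover also has size 3.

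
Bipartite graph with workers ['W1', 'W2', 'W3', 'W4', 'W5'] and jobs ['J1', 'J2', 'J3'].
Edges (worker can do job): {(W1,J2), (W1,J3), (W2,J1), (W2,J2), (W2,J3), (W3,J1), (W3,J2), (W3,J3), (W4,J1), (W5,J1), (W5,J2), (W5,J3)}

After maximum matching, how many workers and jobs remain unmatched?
Unmatched: 2 workers, 0 jobs

Maximum matching size: 3
Workers: 5 total, 3 matched, 2 unmatched
Jobs: 3 total, 3 matched, 0 unmatched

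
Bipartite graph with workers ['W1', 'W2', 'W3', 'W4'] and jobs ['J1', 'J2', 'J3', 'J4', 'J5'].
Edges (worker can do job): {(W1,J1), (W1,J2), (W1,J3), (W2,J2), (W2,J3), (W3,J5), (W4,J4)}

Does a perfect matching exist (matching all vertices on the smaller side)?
Yes, perfect matching exists (size 4)

Perfect matching: {(W1,J2), (W2,J3), (W3,J5), (W4,J4)}
All 4 vertices on the smaller side are matched.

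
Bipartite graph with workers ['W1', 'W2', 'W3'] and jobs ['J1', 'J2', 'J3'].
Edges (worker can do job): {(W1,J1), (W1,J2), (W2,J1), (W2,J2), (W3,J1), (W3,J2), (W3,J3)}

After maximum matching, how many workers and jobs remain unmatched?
Unmatched: 0 workers, 0 jobs

Maximum matching size: 3
Workers: 3 total, 3 matched, 0 unmatched
Jobs: 3 total, 3 matched, 0 unmatched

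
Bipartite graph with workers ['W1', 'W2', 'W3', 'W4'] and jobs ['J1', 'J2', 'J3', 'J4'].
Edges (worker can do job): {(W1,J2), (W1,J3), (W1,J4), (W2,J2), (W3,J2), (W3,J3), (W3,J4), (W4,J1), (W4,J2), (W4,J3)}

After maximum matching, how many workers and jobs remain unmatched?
Unmatched: 0 workers, 0 jobs

Maximum matching size: 4
Workers: 4 total, 4 matched, 0 unmatched
Jobs: 4 total, 4 matched, 0 unmatched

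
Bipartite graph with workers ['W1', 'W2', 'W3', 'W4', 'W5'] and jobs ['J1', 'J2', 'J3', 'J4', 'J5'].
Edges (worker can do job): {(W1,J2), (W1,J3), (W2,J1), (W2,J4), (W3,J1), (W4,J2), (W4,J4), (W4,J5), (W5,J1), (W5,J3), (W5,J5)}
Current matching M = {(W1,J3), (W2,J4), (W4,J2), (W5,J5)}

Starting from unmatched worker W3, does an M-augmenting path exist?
Yes: W3 → J1

An M-augmenting path alternates non-matching / matching edges, starting and ending at unmatched vertices.
Path: W3 → J1
(J1 is unmatched in M, so the path is augmenting.)
Flipping edges along this path would increase |M| from 4 to 5.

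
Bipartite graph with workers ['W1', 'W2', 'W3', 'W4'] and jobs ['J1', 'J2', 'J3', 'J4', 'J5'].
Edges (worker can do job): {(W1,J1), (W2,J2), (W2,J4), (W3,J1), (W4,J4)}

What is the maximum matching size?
Maximum matching size = 3

Maximum matching: {(W2,J2), (W3,J1), (W4,J4)}
Size: 3

This assigns 3 workers to 3 distinct jobs.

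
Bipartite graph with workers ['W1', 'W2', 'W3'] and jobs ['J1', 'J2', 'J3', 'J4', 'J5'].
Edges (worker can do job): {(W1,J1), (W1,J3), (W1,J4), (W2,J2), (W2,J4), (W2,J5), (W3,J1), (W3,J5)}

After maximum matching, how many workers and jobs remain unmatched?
Unmatched: 0 workers, 2 jobs

Maximum matching size: 3
Workers: 3 total, 3 matched, 0 unmatched
Jobs: 5 total, 3 matched, 2 unmatched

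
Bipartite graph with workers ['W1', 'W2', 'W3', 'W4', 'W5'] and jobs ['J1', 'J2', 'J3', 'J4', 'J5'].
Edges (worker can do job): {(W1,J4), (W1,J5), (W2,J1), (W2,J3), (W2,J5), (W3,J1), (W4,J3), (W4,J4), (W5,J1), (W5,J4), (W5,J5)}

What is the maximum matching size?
Maximum matching size = 4

Maximum matching: {(W2,J3), (W3,J1), (W4,J4), (W5,J5)}
Size: 4

This assigns 4 workers to 4 distinct jobs.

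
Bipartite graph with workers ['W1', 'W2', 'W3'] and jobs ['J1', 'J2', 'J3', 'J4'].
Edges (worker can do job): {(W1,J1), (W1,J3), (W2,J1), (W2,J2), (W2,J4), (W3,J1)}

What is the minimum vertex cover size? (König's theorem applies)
Minimum vertex cover size = 3

By König's theorem: in bipartite graphs,
min vertex cover = max matching = 3

Maximum matching has size 3, so minimum vertex cover also has size 3.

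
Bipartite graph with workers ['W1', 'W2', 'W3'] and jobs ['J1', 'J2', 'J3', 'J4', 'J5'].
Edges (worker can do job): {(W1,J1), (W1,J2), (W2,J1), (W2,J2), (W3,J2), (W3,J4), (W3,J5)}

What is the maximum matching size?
Maximum matching size = 3

Maximum matching: {(W1,J1), (W2,J2), (W3,J4)}
Size: 3

This assigns 3 workers to 3 distinct jobs.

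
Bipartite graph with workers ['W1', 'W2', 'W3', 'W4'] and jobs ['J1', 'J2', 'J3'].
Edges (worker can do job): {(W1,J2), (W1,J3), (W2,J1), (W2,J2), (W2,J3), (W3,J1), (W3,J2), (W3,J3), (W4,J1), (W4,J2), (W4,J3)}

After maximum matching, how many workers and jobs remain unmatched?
Unmatched: 1 workers, 0 jobs

Maximum matching size: 3
Workers: 4 total, 3 matched, 1 unmatched
Jobs: 3 total, 3 matched, 0 unmatched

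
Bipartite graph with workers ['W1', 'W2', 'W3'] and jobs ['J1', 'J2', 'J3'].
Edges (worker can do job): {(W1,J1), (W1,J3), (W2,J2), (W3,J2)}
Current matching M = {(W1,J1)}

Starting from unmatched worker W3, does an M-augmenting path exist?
Yes: W3 → J2

An M-augmenting path alternates non-matching / matching edges, starting and ending at unmatched vertices.
Path: W3 → J2
(J2 is unmatched in M, so the path is augmenting.)
Flipping edges along this path would increase |M| from 1 to 2.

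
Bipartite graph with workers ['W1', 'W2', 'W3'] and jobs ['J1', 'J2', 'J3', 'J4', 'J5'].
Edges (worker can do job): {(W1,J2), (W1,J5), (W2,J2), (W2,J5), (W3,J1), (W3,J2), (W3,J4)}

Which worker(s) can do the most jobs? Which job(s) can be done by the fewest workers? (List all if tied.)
Most versatile: W3 (3 jobs); Least covered: J3 (0 workers)

Worker degrees (jobs they can do): W1:2, W2:2, W3:3
Job degrees (workers who can do it): J1:1, J2:3, J3:0, J4:1, J5:2

Maximum worker degree is 3, achieved by: W3
Minimum job degree is 0, achieved by: J3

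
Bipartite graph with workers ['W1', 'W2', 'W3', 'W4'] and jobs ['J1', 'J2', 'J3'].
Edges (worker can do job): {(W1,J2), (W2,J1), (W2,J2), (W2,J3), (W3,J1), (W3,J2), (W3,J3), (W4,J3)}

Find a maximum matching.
Matching: {(W1,J2), (W3,J1), (W4,J3)}

Maximum matching (size 3):
  W1 → J2
  W3 → J1
  W4 → J3

Each worker is assigned to at most one job, and each job to at most one worker.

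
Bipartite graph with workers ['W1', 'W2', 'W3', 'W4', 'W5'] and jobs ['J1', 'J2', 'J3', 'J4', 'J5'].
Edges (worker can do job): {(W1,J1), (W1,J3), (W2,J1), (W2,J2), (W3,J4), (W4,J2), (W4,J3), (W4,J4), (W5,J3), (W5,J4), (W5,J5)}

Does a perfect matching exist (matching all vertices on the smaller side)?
Yes, perfect matching exists (size 5)

Perfect matching: {(W1,J3), (W2,J1), (W3,J4), (W4,J2), (W5,J5)}
All 5 vertices on the smaller side are matched.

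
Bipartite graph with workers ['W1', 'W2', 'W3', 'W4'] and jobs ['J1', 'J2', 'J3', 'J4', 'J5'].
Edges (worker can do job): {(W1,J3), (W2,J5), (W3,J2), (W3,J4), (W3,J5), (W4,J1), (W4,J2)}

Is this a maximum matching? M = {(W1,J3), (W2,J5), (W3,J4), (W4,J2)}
Yes, size 4 is maximum

Proposed matching has size 4.
Maximum matching size for this graph: 4.

This is a maximum matching.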